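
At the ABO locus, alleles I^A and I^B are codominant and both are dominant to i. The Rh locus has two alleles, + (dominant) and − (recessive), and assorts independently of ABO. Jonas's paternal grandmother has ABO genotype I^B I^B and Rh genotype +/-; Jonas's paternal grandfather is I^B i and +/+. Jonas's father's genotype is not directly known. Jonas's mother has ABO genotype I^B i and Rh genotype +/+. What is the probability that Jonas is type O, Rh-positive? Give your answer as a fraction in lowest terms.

1/8

Jonas's father's ABO genotype from I^B I^B × I^B i: 1/2 I^B I^B, 1/2 I^B i.
Crossing each possibility with the mother I^B i and summing P(type O): 1/2·0 + 1/2·1/4 = 1/8.
Similarly for Rh via the father's Rh distribution: P(Rh+) = 1.
Independent loci: 1/8 × 1 = 1/8.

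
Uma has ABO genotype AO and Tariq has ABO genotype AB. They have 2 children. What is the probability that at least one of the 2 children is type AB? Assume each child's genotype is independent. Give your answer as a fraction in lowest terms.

7/16

ABO cross AO × AB → 1/2 A, 1/4 B, 1/4 AB.
So P(type AB) = 1/4 per child.
P(none) = (3/4)^2 = 9/16; P(at least one) = 1 − 9/16 = 7/16.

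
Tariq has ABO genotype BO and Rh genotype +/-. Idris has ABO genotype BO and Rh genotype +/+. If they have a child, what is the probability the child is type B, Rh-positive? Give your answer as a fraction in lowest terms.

ABO cross BO × BO → offspring phenotypes: 1/4 O, 3/4 B.
Rh cross +/- × +/+ → 1 Rh+.
Independent loci: P(type B, Rh-positive) = 3/4 × 1 = 3/4.

3/4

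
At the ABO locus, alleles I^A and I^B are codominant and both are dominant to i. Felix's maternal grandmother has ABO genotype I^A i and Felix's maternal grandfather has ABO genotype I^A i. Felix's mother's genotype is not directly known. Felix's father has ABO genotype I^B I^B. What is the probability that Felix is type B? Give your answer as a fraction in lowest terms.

1/2

Felix's mother's ABO genotype from I^A i × I^A i: 1/4 I^A I^A, 1/2 I^A i, 1/4 i i.
Crossing each possibility with the father I^B I^B and summing P(type B): 1/4·0 + 1/2·1/2 + 1/4·1 = 1/2.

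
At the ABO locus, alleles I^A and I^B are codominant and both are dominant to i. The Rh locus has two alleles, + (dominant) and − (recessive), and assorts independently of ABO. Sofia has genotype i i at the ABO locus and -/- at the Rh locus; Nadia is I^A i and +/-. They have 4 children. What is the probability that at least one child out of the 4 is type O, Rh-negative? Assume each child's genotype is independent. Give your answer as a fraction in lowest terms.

ABO cross i i × I^A i → 1/2 O, 1/2 A.
Rh cross -/- × +/- → 1/2 Rh+, 1/2 Rh-; so P(type O, Rh-negative) = 1/2 × 1/2 = 1/4 per child.
P(none) = (3/4)^4 = 81/256; P(at least one) = 1 − 81/256 = 175/256.

175/256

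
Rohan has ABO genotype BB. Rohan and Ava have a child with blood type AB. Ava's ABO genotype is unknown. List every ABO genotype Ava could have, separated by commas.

For each candidate genotype of Ava, check whether crossing it with BB can produce every observed child phenotype.
  AA → possible child types {AB} ✓
  AB → possible child types {B, AB} ✓
  AO → possible child types {B, AB} ✓
  BB → possible child types {B} ✗
  BO → possible child types {B} ✗
  OO → possible child types {B} ✗

AA, AB, AO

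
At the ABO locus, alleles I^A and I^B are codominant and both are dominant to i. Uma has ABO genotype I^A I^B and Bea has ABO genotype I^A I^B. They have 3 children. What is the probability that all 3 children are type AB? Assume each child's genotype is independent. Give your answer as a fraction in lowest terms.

ABO cross I^A I^B × I^A I^B → 1/4 A, 1/4 B, 1/2 AB.
So P(type AB) = 1/2 per child.
All 3 independent: (1/2)^3 = 1/8.

1/8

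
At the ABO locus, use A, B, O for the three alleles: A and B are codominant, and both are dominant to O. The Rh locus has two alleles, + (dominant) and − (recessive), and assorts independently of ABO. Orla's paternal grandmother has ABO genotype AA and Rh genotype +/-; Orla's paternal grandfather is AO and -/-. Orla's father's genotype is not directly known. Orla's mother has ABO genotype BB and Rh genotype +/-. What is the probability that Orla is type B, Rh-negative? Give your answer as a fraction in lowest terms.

3/32

Orla's father's ABO genotype from AA × AO: 1/2 AA, 1/2 AO.
Crossing each possibility with the mother BB and summing P(type B): 1/2·0 + 1/2·1/2 = 1/4.
Similarly for Rh via the father's Rh distribution: P(Rh-) = 3/8.
Independent loci: 1/4 × 3/8 = 3/32.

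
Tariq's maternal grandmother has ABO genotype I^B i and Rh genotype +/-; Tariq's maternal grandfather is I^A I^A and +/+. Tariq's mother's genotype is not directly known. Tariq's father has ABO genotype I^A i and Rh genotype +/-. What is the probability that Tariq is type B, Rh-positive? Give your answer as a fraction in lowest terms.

Tariq's mother's ABO genotype from I^B i × I^A I^A: 1/2 I^A I^B, 1/2 I^A i.
Crossing each possibility with the father I^A i and summing P(type B): 1/2·1/4 + 1/2·0 = 1/8.
Similarly for Rh via the mother's Rh distribution: P(Rh+) = 7/8.
Independent loci: 1/8 × 7/8 = 7/64.

7/64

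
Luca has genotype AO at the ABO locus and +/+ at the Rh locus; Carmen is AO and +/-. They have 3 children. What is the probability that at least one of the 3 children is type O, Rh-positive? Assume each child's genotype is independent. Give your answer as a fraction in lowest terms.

37/64

ABO cross AO × AO → 1/4 O, 3/4 A.
Rh cross +/+ × +/- → 1 Rh+; so P(type O, Rh-positive) = 1/4 × 1 = 1/4 per child.
P(none) = (3/4)^3 = 27/64; P(at least one) = 1 − 27/64 = 37/64.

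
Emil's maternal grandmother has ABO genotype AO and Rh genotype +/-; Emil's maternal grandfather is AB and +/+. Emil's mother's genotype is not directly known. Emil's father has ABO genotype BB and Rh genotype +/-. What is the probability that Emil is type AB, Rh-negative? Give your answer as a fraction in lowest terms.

Emil's mother's ABO genotype from AO × AB: 1/4 AA, 1/4 AB, 1/4 AO, 1/4 BO.
Crossing each possibility with the father BB and summing P(type AB): 1/4·1 + 1/4·1/2 + 1/4·1/2 + 1/4·0 = 1/2.
Similarly for Rh via the mother's Rh distribution: P(Rh-) = 1/8.
Independent loci: 1/2 × 1/8 = 1/16.

1/16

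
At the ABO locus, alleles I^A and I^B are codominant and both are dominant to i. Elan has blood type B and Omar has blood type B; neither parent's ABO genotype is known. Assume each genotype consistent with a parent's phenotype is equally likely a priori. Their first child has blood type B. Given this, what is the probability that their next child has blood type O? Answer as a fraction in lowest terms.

1/20

Possible genotypes: Elan ∈ {I^B I^B, I^B i}; Omar ∈ {I^B I^B, I^B i}.
Weight each parental genotype pair by prior × P(type-B child):
  I^B I^B × I^B I^B: posterior weight 4/15; P(next child type O) = 0.
  I^B I^B × I^B i: posterior weight 4/15; P(next child type O) = 0.
  I^B i × I^B I^B: posterior weight 4/15; P(next child type O) = 0.
  I^B i × I^B i: posterior weight 1/5; P(next child type O) = 1/4.
Weighted sum = 1/20.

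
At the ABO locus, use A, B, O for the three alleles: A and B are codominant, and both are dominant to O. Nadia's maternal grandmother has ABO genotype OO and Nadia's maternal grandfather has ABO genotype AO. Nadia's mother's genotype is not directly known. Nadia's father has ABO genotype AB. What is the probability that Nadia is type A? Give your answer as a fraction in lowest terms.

Nadia's mother's ABO genotype from OO × AO: 1/2 AO, 1/2 OO.
Crossing each possibility with the father AB and summing P(type A): 1/2·1/2 + 1/2·1/2 = 1/2.

1/2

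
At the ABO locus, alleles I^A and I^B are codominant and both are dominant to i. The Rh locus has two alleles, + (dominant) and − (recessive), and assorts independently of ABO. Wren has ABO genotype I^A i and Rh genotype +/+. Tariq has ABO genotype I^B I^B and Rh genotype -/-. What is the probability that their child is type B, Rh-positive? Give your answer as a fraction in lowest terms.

1/2

ABO cross I^A i × I^B I^B → offspring phenotypes: 1/2 B, 1/2 AB.
Rh cross +/+ × -/- → 1 Rh+.
Independent loci: P(type B, Rh-positive) = 1/2 × 1 = 1/2.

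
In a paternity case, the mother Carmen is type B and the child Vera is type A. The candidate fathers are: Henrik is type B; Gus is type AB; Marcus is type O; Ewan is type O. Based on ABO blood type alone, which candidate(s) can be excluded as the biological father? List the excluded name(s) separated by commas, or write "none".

A candidate is excluded only if no genotype consistent with his phenotype could produce a type A child with a type B mother.
Henrik (type B): no genotype consistent with that phenotype can produce a type-A child with a type-B mother.
Marcus (type O): no genotype consistent with that phenotype can produce a type-A child with a type-B mother.
Ewan (type O): no genotype consistent with that phenotype can produce a type-A child with a type-B mother.

Henrik, Marcus, Ewan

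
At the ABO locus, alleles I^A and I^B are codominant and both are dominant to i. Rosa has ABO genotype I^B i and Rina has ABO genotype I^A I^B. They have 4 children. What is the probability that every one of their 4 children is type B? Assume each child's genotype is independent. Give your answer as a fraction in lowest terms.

1/16

ABO cross I^B i × I^A I^B → 1/4 A, 1/2 B, 1/4 AB.
So P(type B) = 1/2 per child.
All 4 independent: (1/2)^4 = 1/16.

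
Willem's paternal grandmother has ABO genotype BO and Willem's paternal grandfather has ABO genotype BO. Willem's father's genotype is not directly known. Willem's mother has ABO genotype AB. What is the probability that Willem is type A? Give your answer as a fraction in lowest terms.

Willem's father's ABO genotype from BO × BO: 1/4 BB, 1/2 BO, 1/4 OO.
Crossing each possibility with the mother AB and summing P(type A): 1/4·0 + 1/2·1/4 + 1/4·1/2 = 1/4.

1/4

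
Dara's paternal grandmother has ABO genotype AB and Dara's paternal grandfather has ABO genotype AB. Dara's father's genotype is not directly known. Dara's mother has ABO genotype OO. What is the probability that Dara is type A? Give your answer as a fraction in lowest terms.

Dara's father's ABO genotype from AB × AB: 1/4 AA, 1/2 AB, 1/4 BB.
Crossing each possibility with the mother OO and summing P(type A): 1/4·1 + 1/2·1/2 + 1/4·0 = 1/2.

1/2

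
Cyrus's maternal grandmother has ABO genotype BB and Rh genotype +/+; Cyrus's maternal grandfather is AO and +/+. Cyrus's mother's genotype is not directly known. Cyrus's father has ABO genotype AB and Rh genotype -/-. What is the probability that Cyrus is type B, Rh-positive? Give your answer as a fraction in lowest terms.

3/8

Cyrus's mother's ABO genotype from BB × AO: 1/2 AB, 1/2 BO.
Crossing each possibility with the father AB and summing P(type B): 1/2·1/4 + 1/2·1/2 = 3/8.
Similarly for Rh via the mother's Rh distribution: P(Rh+) = 1.
Independent loci: 3/8 × 1 = 3/8.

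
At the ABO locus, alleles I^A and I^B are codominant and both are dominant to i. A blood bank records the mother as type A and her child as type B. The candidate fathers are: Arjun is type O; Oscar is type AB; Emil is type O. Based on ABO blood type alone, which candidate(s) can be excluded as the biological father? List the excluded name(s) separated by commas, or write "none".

Arjun, Emil

A candidate is excluded only if no genotype consistent with his phenotype could produce a type B child with a type A mother.
Arjun (type O): no genotype consistent with that phenotype can produce a type-B child with a type-A mother.
Emil (type O): no genotype consistent with that phenotype can produce a type-B child with a type-A mother.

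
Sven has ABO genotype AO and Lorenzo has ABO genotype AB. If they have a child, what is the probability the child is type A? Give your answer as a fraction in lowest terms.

1/2

ABO cross AO × AB → offspring phenotypes: 1/2 A, 1/4 B, 1/4 AB.
So P(type A) = 1/2.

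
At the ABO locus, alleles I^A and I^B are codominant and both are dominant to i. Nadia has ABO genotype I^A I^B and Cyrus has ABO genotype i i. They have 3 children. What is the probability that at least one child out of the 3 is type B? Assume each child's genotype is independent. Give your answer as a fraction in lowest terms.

ABO cross I^A I^B × i i → 1/2 A, 1/2 B.
So P(type B) = 1/2 per child.
P(none) = (1/2)^3 = 1/8; P(at least one) = 1 − 1/8 = 7/8.

7/8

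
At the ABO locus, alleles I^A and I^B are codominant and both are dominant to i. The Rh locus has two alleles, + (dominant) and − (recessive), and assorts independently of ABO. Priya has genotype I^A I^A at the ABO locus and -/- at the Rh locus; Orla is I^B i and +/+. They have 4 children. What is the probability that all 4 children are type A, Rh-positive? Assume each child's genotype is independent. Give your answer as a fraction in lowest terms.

1/16

ABO cross I^A I^A × I^B i → 1/2 A, 1/2 AB.
Rh cross -/- × +/+ → 1 Rh+; so P(type A, Rh-positive) = 1/2 × 1 = 1/2 per child.
All 4 independent: (1/2)^4 = 1/16.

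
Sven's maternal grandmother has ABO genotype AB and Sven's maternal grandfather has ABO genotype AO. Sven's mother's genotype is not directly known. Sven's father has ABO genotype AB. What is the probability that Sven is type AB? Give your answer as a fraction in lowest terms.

Sven's mother's ABO genotype from AB × AO: 1/4 AA, 1/4 AB, 1/4 AO, 1/4 BO.
Crossing each possibility with the father AB and summing P(type AB): 1/4·1/2 + 1/4·1/2 + 1/4·1/4 + 1/4·1/4 = 3/8.

3/8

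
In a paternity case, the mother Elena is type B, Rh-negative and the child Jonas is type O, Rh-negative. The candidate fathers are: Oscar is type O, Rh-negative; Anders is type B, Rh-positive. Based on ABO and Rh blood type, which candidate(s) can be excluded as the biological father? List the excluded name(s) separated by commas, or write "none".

none

A candidate is excluded only if no genotype consistent with his phenotype could produce a type O, Rh-negative child with a type B, Rh-negative mother.
Every candidate has at least one consistent genotype combination, so none can be excluded.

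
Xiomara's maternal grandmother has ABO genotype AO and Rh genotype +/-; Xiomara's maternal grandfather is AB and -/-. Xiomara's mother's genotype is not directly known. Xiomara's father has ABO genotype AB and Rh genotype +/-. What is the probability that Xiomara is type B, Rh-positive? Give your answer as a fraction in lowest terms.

5/32

Xiomara's mother's ABO genotype from AO × AB: 1/4 AA, 1/4 AB, 1/4 AO, 1/4 BO.
Crossing each possibility with the father AB and summing P(type B): 1/4·0 + 1/4·1/4 + 1/4·1/4 + 1/4·1/2 = 1/4.
Similarly for Rh via the mother's Rh distribution: P(Rh+) = 5/8.
Independent loci: 1/4 × 5/8 = 5/32.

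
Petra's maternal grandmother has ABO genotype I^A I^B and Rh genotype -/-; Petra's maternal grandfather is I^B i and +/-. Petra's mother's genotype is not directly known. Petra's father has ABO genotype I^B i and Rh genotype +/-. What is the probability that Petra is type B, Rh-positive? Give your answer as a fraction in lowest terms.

25/64

Petra's mother's ABO genotype from I^A I^B × I^B i: 1/4 I^A I^B, 1/4 I^A i, 1/4 I^B I^B, 1/4 I^B i.
Crossing each possibility with the father I^B i and summing P(type B): 1/4·1/2 + 1/4·1/4 + 1/4·1 + 1/4·3/4 = 5/8.
Similarly for Rh via the mother's Rh distribution: P(Rh+) = 5/8.
Independent loci: 5/8 × 5/8 = 25/64.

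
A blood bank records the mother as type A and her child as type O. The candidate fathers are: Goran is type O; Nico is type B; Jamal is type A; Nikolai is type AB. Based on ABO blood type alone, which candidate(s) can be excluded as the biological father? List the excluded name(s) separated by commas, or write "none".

A candidate is excluded only if no genotype consistent with his phenotype could produce a type O child with a type A mother.
Nikolai (type AB): no genotype consistent with that phenotype can produce a type-O child with a type-A mother.

Nikolai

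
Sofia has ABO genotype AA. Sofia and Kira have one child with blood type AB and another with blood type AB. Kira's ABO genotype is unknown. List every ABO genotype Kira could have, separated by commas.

AB, BB, BO

For each candidate genotype of Kira, check whether crossing it with AA can produce every observed child phenotype.
  AA → possible child types {A} ✗
  AB → possible child types {A, AB} ✓
  AO → possible child types {A} ✗
  BB → possible child types {AB} ✓
  BO → possible child types {A, AB} ✓
  OO → possible child types {A} ✗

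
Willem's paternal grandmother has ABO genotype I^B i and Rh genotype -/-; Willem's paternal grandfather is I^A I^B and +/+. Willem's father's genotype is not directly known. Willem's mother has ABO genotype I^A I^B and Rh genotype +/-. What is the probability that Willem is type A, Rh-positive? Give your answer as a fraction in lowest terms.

3/16

Willem's father's ABO genotype from I^B i × I^A I^B: 1/4 I^A I^B, 1/4 I^A i, 1/4 I^B I^B, 1/4 I^B i.
Crossing each possibility with the mother I^A I^B and summing P(type A): 1/4·1/4 + 1/4·1/2 + 1/4·0 + 1/4·1/4 = 1/4.
Similarly for Rh via the father's Rh distribution: P(Rh+) = 3/4.
Independent loci: 1/4 × 3/4 = 3/16.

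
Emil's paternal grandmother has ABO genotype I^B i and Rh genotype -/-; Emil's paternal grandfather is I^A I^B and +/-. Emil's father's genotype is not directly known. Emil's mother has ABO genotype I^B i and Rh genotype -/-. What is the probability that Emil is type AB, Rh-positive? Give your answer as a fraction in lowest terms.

1/32

Emil's father's ABO genotype from I^B i × I^A I^B: 1/4 I^A I^B, 1/4 I^A i, 1/4 I^B I^B, 1/4 I^B i.
Crossing each possibility with the mother I^B i and summing P(type AB): 1/4·1/4 + 1/4·1/4 + 1/4·0 + 1/4·0 = 1/8.
Similarly for Rh via the father's Rh distribution: P(Rh+) = 1/4.
Independent loci: 1/8 × 1/4 = 1/32.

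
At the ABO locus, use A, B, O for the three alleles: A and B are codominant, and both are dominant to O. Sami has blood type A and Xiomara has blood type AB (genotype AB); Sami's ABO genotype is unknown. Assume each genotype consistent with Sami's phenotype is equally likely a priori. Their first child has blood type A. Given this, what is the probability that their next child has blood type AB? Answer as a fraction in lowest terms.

3/8

Possible genotypes: Sami ∈ {AA, AO}; Xiomara ∈ {AB}.
Weight each parental genotype pair by prior × P(type-A child):
  AA × AB: posterior weight 1/2; P(next child type AB) = 1/2.
  AO × AB: posterior weight 1/2; P(next child type AB) = 1/4.
Weighted sum = 3/8.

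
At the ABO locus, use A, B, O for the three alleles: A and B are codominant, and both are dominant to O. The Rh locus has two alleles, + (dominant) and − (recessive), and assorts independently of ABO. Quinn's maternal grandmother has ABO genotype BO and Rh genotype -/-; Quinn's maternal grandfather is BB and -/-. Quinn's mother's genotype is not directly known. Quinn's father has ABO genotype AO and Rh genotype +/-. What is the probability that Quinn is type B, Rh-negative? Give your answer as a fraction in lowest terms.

Quinn's mother's ABO genotype from BO × BB: 1/2 BB, 1/2 BO.
Crossing each possibility with the father AO and summing P(type B): 1/2·1/2 + 1/2·1/4 = 3/8.
Similarly for Rh via the mother's Rh distribution: P(Rh-) = 1/2.
Independent loci: 3/8 × 1/2 = 3/16.

3/16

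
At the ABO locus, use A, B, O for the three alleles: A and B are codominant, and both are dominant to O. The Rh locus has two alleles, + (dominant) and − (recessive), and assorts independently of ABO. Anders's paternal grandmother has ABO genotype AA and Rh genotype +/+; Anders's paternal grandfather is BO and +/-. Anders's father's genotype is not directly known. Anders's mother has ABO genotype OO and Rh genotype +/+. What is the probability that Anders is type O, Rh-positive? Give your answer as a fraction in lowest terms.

Anders's father's ABO genotype from AA × BO: 1/2 AB, 1/2 AO.
Crossing each possibility with the mother OO and summing P(type O): 1/2·0 + 1/2·1/2 = 1/4.
Similarly for Rh via the father's Rh distribution: P(Rh+) = 1.
Independent loci: 1/4 × 1 = 1/4.

1/4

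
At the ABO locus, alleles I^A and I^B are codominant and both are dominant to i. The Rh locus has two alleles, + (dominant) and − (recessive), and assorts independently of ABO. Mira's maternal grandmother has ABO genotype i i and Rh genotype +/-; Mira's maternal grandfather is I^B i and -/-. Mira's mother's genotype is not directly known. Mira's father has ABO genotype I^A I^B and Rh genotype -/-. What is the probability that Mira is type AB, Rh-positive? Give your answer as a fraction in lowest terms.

1/32

Mira's mother's ABO genotype from i i × I^B i: 1/2 I^B i, 1/2 i i.
Crossing each possibility with the father I^A I^B and summing P(type AB): 1/2·1/4 + 1/2·0 = 1/8.
Similarly for Rh via the mother's Rh distribution: P(Rh+) = 1/4.
Independent loci: 1/8 × 1/4 = 1/32.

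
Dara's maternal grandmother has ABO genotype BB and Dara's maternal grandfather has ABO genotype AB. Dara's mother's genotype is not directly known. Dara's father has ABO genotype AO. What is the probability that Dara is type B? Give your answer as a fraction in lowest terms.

3/8

Dara's mother's ABO genotype from BB × AB: 1/2 AB, 1/2 BB.
Crossing each possibility with the father AO and summing P(type B): 1/2·1/4 + 1/2·1/2 = 3/8.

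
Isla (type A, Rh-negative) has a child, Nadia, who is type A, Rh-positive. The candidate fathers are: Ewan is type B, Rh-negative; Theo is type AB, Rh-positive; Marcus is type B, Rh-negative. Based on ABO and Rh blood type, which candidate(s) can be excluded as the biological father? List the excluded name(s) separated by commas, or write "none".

A candidate is excluded only if no genotype consistent with his phenotype could produce a type A, Rh-positive child with a type A, Rh-negative mother.
Ewan (type B, Rh-): no genotype consistent with that phenotype can produce a type-A Rh+ child with a type-A mother.
Marcus (type B, Rh-): no genotype consistent with that phenotype can produce a type-A Rh+ child with a type-A mother.

Ewan, Marcus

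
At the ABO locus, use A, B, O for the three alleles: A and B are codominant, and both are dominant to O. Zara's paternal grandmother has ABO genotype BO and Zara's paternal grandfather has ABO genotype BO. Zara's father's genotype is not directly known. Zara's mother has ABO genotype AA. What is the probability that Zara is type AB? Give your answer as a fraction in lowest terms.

Zara's father's ABO genotype from BO × BO: 1/4 BB, 1/2 BO, 1/4 OO.
Crossing each possibility with the mother AA and summing P(type AB): 1/4·1 + 1/2·1/2 + 1/4·0 = 1/2.

1/2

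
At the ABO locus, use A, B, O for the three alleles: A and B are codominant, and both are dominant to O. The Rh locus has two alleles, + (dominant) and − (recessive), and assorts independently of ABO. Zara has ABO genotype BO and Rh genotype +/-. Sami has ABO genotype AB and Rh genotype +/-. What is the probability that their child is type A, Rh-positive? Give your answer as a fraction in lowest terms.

3/16

ABO cross BO × AB → offspring phenotypes: 1/4 A, 1/2 B, 1/4 AB.
Rh cross +/- × +/- → 3/4 Rh+, 1/4 Rh-.
Independent loci: P(type A, Rh-positive) = 1/4 × 3/4 = 3/16.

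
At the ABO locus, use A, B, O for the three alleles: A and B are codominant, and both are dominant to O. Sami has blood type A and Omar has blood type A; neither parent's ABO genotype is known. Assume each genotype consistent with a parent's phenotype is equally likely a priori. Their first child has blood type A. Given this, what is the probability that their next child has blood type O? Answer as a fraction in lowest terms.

1/20

Possible genotypes: Sami ∈ {AA, AO}; Omar ∈ {AA, AO}.
Weight each parental genotype pair by prior × P(type-A child):
  AA × AA: posterior weight 4/15; P(next child type O) = 0.
  AA × AO: posterior weight 4/15; P(next child type O) = 0.
  AO × AA: posterior weight 4/15; P(next child type O) = 0.
  AO × AO: posterior weight 1/5; P(next child type O) = 1/4.
Weighted sum = 1/20.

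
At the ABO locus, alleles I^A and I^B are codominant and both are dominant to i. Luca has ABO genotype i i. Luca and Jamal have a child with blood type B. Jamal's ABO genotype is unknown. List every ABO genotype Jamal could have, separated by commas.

I^A I^B, I^B I^B, I^B i

For each candidate genotype of Jamal, check whether crossing it with i i can produce every observed child phenotype.
  I^A I^A → possible child types {A} ✗
  I^A I^B → possible child types {A, B} ✓
  I^A i → possible child types {O, A} ✗
  I^B I^B → possible child types {B} ✓
  I^B i → possible child types {O, B} ✓
  i i → possible child types {O} ✗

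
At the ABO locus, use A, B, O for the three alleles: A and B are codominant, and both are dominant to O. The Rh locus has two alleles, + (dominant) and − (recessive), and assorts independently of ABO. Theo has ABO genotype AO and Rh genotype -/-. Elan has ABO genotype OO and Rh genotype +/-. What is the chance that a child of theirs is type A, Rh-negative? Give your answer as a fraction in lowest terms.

ABO cross AO × OO → offspring phenotypes: 1/2 O, 1/2 A.
Rh cross -/- × +/- → 1/2 Rh+, 1/2 Rh-.
Independent loci: P(type A, Rh-negative) = 1/2 × 1/2 = 1/4.

1/4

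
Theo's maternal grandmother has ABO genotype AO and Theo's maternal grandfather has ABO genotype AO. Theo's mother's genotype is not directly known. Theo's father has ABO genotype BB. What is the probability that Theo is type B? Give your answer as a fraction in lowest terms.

Theo's mother's ABO genotype from AO × AO: 1/4 AA, 1/2 AO, 1/4 OO.
Crossing each possibility with the father BB and summing P(type B): 1/4·0 + 1/2·1/2 + 1/4·1 = 1/2.

1/2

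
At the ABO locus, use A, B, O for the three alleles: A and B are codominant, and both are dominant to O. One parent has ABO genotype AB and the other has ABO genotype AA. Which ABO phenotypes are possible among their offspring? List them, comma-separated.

A, AB

Gametes from AB × AA give offspring ABO genotypes AA, AB, i.e. phenotypes A, AB.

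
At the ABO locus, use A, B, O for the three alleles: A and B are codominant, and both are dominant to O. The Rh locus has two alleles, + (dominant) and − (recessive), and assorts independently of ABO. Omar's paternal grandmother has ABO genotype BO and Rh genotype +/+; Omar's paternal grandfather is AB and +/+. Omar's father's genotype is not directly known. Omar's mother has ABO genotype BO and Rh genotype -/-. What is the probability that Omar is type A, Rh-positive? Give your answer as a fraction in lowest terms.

1/8

Omar's father's ABO genotype from BO × AB: 1/4 AB, 1/4 AO, 1/4 BB, 1/4 BO.
Crossing each possibility with the mother BO and summing P(type A): 1/4·1/4 + 1/4·1/4 + 1/4·0 + 1/4·0 = 1/8.
Similarly for Rh via the father's Rh distribution: P(Rh+) = 1.
Independent loci: 1/8 × 1 = 1/8.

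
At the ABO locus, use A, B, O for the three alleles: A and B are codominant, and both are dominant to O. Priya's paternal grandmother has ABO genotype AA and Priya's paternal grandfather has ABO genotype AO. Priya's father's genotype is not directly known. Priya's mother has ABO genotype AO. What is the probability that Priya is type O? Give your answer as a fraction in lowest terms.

1/8

Priya's father's ABO genotype from AA × AO: 1/2 AA, 1/2 AO.
Crossing each possibility with the mother AO and summing P(type O): 1/2·0 + 1/2·1/4 = 1/8.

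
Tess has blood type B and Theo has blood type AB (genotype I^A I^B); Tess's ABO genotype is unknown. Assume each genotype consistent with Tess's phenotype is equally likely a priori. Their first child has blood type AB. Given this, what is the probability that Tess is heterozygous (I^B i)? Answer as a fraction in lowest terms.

Possible genotypes: Tess ∈ {I^B I^B, I^B i}; Theo ∈ {I^A I^B}.
Weight each parental genotype pair by prior × P(type-AB child):
  I^B I^B × I^A I^B: posterior weight 2/3.
  I^B i × I^A I^B: posterior weight 1/3.
Sum the posterior weight over pairs where Tess is I^B i: 1/3.

1/3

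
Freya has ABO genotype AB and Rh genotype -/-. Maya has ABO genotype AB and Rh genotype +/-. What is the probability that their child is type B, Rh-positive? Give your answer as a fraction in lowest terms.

ABO cross AB × AB → offspring phenotypes: 1/4 A, 1/4 B, 1/2 AB.
Rh cross -/- × +/- → 1/2 Rh+, 1/2 Rh-.
Independent loci: P(type B, Rh-positive) = 1/4 × 1/2 = 1/8.

1/8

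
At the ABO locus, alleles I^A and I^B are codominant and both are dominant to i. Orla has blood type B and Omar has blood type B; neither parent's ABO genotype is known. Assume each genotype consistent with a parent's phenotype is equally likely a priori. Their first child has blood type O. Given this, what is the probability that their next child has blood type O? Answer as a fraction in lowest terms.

1/4

Possible genotypes: Orla ∈ {I^B I^B, I^B i}; Omar ∈ {I^B I^B, I^B i}.
Weight each parental genotype pair by prior × P(type-O child):
  I^B i × I^B i: posterior weight 1; P(next child type O) = 1/4.
Weighted sum = 1/4.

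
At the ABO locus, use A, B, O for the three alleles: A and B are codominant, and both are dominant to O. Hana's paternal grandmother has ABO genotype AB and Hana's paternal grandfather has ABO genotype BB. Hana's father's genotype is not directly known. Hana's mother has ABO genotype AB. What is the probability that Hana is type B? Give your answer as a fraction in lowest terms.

Hana's father's ABO genotype from AB × BB: 1/2 AB, 1/2 BB.
Crossing each possibility with the mother AB and summing P(type B): 1/2·1/4 + 1/2·1/2 = 3/8.

3/8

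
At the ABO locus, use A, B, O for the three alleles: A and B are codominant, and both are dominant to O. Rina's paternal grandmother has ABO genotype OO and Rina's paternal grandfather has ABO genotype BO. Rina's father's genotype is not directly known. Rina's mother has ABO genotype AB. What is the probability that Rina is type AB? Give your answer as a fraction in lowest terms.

Rina's father's ABO genotype from OO × BO: 1/2 BO, 1/2 OO.
Crossing each possibility with the mother AB and summing P(type AB): 1/2·1/4 + 1/2·0 = 1/8.

1/8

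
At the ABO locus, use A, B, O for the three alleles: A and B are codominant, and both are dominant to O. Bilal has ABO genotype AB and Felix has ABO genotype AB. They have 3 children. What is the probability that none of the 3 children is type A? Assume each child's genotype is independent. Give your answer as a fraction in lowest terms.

27/64

ABO cross AB × AB → 1/4 A, 1/4 B, 1/2 AB.
So P(type A) = 1/4 per child.
P(not type A) = 3/4 for one child; (3/4)^3 = 27/64.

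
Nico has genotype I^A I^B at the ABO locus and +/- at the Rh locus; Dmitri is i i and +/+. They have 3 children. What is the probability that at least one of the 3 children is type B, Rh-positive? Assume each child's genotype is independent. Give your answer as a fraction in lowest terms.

7/8

ABO cross I^A I^B × i i → 1/2 A, 1/2 B.
Rh cross +/- × +/+ → 1 Rh+; so P(type B, Rh-positive) = 1/2 × 1 = 1/2 per child.
P(none) = (1/2)^3 = 1/8; P(at least one) = 1 − 1/8 = 7/8.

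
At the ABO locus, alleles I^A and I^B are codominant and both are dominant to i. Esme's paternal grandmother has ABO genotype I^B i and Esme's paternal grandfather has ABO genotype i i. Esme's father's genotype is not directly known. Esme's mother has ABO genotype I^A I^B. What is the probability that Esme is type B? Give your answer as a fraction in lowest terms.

1/2

Esme's father's ABO genotype from I^B i × i i: 1/2 I^B i, 1/2 i i.
Crossing each possibility with the mother I^A I^B and summing P(type B): 1/2·1/2 + 1/2·1/2 = 1/2.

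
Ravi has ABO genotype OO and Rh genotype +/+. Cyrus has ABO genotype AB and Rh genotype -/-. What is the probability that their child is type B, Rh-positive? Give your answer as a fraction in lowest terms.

1/2

ABO cross OO × AB → offspring phenotypes: 1/2 A, 1/2 B.
Rh cross +/+ × -/- → 1 Rh+.
Independent loci: P(type B, Rh-positive) = 1/2 × 1 = 1/2.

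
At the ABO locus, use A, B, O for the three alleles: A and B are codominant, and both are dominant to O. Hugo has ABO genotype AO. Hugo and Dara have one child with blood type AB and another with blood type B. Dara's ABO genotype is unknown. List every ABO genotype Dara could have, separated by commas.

AB, BB, BO

For each candidate genotype of Dara, check whether crossing it with AO can produce every observed child phenotype.
  AA → possible child types {A} ✗
  AB → possible child types {A, B, AB} ✓
  AO → possible child types {O, A} ✗
  BB → possible child types {B, AB} ✓
  BO → possible child types {O, A, B, AB} ✓
  OO → possible child types {O, A} ✗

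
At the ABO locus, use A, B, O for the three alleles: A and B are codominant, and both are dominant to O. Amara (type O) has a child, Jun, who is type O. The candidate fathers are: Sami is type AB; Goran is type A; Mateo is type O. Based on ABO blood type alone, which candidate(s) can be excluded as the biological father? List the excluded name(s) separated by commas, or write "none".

Sami

A candidate is excluded only if no genotype consistent with his phenotype could produce a type O child with a type O mother.
Sami (type AB): no genotype consistent with that phenotype can produce a type-O child with a type-O mother.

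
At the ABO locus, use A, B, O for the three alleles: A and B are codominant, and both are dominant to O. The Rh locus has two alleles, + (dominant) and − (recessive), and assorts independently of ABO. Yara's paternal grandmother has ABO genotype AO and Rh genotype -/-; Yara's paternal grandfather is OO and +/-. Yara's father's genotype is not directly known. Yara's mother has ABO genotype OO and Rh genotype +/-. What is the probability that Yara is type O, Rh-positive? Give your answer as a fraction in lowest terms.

Yara's father's ABO genotype from AO × OO: 1/2 AO, 1/2 OO.
Crossing each possibility with the mother OO and summing P(type O): 1/2·1/2 + 1/2·1 = 3/4.
Similarly for Rh via the father's Rh distribution: P(Rh+) = 5/8.
Independent loci: 3/4 × 5/8 = 15/32.

15/32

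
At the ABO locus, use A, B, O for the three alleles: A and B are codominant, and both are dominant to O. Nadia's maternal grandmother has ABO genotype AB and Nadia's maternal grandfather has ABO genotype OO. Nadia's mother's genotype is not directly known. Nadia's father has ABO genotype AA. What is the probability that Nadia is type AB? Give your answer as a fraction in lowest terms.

Nadia's mother's ABO genotype from AB × OO: 1/2 AO, 1/2 BO.
Crossing each possibility with the father AA and summing P(type AB): 1/2·0 + 1/2·1/2 = 1/4.

1/4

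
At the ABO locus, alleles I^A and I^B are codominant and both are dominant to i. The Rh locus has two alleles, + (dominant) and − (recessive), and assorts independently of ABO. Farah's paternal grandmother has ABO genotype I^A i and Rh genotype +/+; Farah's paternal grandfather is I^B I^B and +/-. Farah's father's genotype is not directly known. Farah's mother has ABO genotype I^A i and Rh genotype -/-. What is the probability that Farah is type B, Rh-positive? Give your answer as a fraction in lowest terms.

3/16

Farah's father's ABO genotype from I^A i × I^B I^B: 1/2 I^A I^B, 1/2 I^B i.
Crossing each possibility with the mother I^A i and summing P(type B): 1/2·1/4 + 1/2·1/4 = 1/4.
Similarly for Rh via the father's Rh distribution: P(Rh+) = 3/4.
Independent loci: 1/4 × 3/4 = 3/16.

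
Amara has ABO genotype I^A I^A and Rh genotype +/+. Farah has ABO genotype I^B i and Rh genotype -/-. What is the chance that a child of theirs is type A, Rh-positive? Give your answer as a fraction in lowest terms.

ABO cross I^A I^A × I^B i → offspring phenotypes: 1/2 A, 1/2 AB.
Rh cross +/+ × -/- → 1 Rh+.
Independent loci: P(type A, Rh-positive) = 1/2 × 1 = 1/2.

1/2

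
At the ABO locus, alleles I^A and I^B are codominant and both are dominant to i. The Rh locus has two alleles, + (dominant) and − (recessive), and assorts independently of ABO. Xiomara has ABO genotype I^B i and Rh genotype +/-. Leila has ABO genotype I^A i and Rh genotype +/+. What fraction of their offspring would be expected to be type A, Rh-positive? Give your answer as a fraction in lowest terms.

ABO cross I^B i × I^A i → offspring phenotypes: 1/4 O, 1/4 A, 1/4 B, 1/4 AB.
Rh cross +/- × +/+ → 1 Rh+.
Independent loci: P(type A, Rh-positive) = 1/4 × 1 = 1/4.

1/4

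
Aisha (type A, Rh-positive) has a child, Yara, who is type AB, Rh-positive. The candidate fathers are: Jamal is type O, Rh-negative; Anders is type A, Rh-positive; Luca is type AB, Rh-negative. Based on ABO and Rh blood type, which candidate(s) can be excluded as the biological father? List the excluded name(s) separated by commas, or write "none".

Jamal, Anders

A candidate is excluded only if no genotype consistent with his phenotype could produce a type AB, Rh-positive child with a type A, Rh-positive mother.
Jamal (type O, Rh-): no genotype consistent with that phenotype can produce a type-AB Rh+ child with a type-A mother.
Anders (type A, Rh+): no genotype consistent with that phenotype can produce a type-AB Rh+ child with a type-A mother.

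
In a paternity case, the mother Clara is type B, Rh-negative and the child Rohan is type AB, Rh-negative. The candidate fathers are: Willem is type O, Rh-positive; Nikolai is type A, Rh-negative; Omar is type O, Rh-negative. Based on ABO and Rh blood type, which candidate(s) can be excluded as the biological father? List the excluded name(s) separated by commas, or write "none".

Willem, Omar

A candidate is excluded only if no genotype consistent with his phenotype could produce a type AB, Rh-negative child with a type B, Rh-negative mother.
Willem (type O, Rh+): no genotype consistent with that phenotype can produce a type-AB Rh- child with a type-B mother.
Omar (type O, Rh-): no genotype consistent with that phenotype can produce a type-AB Rh- child with a type-B mother.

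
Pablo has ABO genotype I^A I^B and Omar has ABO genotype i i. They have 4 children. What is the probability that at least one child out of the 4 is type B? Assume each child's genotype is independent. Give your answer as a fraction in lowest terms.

ABO cross I^A I^B × i i → 1/2 A, 1/2 B.
So P(type B) = 1/2 per child.
P(none) = (1/2)^4 = 1/16; P(at least one) = 1 − 1/16 = 15/16.

15/16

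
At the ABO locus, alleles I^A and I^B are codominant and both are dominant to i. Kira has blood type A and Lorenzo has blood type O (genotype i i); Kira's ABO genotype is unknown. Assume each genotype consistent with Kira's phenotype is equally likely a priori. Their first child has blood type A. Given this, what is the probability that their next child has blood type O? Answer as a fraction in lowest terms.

Possible genotypes: Kira ∈ {I^A I^A, I^A i}; Lorenzo ∈ {i i}.
Weight each parental genotype pair by prior × P(type-A child):
  I^A I^A × i i: posterior weight 2/3; P(next child type O) = 0.
  I^A i × i i: posterior weight 1/3; P(next child type O) = 1/2.
Weighted sum = 1/6.

1/6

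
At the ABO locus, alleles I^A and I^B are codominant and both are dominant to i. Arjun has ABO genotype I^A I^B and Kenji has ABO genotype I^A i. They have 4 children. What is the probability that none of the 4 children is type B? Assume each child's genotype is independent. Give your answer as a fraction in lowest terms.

ABO cross I^A I^B × I^A i → 1/2 A, 1/4 B, 1/4 AB.
So P(type B) = 1/4 per child.
P(not type B) = 3/4 for one child; (3/4)^4 = 81/256.

81/256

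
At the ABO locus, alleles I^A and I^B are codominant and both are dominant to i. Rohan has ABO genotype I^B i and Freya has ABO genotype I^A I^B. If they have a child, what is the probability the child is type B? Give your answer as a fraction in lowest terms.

1/2

ABO cross I^B i × I^A I^B → offspring phenotypes: 1/4 A, 1/2 B, 1/4 AB.
So P(type B) = 1/2.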